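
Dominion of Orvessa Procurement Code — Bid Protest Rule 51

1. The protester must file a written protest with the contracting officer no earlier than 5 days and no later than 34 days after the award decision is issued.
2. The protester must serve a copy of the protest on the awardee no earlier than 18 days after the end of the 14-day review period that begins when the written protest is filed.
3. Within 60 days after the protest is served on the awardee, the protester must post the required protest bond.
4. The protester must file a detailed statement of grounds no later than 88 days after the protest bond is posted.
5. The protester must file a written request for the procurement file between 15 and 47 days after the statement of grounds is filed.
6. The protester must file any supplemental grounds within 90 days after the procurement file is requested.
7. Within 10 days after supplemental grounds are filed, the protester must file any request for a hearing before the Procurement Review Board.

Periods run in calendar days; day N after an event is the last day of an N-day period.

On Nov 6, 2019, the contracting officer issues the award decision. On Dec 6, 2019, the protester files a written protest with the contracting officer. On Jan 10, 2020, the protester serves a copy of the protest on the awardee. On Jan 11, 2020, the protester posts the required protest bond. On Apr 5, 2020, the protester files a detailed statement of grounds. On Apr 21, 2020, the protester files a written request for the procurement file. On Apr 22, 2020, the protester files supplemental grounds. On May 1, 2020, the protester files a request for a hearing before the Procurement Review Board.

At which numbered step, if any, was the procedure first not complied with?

None — every step was satisfied

Step 1 — 5 and 34 days from Nov 6, 2019 (when the award decision is issued) are Nov 11, 2019 and Dec 10, 2019 respectively; done Dec 6, 2019, which is between those dates.
Step 2 — must wait 18 days from Dec 20, 2019 (end of the 14-day review period, which began when the written protest is filed on Dec 6, 2019), so not before Jan 7, 2020; done Jan 10, 2020 — permitted.
Step 3 — counting 60 days from Jan 10, 2020 (when the protest is served on the awardee) gives a deadline of Mar 10, 2020; done Jan 11, 2020 — timely.
Step 4 — counting 88 days from Jan 11, 2020 (when the protest bond is posted) gives a deadline of Apr 8, 2020; done Apr 5, 2020 — timely.
Step 5 — 15 and 47 days from Apr 5, 2020 (when the statement of grounds is filed) are Apr 20, 2020 and May 22, 2020 respectively; Apr 21, 2020 falls inside that range.
Step 6 — counting 90 days from Apr 21, 2020 (when the procurement file is requested) gives a deadline of Jul 20, 2020; done Apr 22, 2020 — timely.
Step 7 — counting 10 days from Apr 22, 2020 (when supplemental grounds are filed) gives a deadline of May 2, 2020; done May 1, 2020 — timely.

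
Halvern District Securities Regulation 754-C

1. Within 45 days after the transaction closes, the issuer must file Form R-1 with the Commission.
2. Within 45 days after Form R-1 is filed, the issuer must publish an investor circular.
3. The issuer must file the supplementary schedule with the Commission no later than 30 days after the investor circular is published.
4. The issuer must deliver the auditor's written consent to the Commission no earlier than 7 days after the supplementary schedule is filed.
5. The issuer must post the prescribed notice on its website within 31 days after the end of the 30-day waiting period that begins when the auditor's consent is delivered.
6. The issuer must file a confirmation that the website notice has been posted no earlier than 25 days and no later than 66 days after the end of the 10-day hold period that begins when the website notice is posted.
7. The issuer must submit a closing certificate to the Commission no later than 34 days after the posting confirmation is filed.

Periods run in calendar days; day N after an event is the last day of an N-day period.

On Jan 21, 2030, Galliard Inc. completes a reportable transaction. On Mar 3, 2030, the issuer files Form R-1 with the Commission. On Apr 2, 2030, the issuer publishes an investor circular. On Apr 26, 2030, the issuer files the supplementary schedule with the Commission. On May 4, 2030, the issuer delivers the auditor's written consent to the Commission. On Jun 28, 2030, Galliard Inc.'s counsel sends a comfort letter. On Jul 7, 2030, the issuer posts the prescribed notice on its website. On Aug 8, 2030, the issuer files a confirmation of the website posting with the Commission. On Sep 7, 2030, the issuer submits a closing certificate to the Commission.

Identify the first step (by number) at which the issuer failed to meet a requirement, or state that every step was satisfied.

Step 1: 45 days after Jan 21, 2030 (when the transaction closes) is Mar 7, 2030; completed Mar 3, 2030, before the deadline.
Step 2: 45 days after Mar 3, 2030 (when Form R-1 is filed) is Apr 17, 2030; completed Apr 2, 2030, before the deadline.
Step 3: 30 days after Apr 2, 2030 (when the investor circular is published) is May 2, 2030; done Apr 26, 2030 — timely.
Step 4: the earliest permitted date is 7 days after Apr 26, 2030 (when the supplementary schedule is filed), i.e. May 3, 2030; May 4, 2030 is on or after that date.
Step 5: 31 days after Jun 3, 2030 (end of the 30-day waiting period, which began when the auditor's consent is delivered on May 4, 2030) is Jul 4, 2030; Jul 7, 2030 misses that deadline by 3 days.

Step 5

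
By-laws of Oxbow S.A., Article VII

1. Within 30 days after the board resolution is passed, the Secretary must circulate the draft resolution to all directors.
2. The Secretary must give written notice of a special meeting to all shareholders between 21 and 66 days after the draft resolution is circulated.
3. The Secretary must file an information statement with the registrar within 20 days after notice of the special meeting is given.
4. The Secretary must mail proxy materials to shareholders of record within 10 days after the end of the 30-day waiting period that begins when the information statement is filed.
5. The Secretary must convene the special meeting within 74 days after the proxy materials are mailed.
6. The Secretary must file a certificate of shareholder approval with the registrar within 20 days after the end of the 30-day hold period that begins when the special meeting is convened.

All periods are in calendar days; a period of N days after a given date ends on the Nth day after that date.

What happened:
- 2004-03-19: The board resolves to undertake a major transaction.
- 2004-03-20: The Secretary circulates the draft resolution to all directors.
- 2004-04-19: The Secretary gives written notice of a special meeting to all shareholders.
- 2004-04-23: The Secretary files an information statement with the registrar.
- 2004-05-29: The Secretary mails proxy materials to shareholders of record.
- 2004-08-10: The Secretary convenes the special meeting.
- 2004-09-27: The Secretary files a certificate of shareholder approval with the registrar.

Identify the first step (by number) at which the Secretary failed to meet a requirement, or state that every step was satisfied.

None — every step was satisfied

(1) due by 2004-03-19 + 30 days = 2004-04-18; completed 2004-03-20, before the deadline.
(2) the permitted window runs from 2004-03-20 + 21 = 2004-04-10 to 2004-03-20 + 66 = 2004-05-25; done 2004-04-19 — within the window.
(3) due by 2004-04-19 + 20 days = 2004-05-09; completed 2004-04-23, before the deadline.
(4) due by 2004-05-23 + 10 days = 2004-06-02; 2004-05-29 is within that limit.
(5) due by 2004-05-29 + 74 days = 2004-08-11; done 2004-08-10 — timely.
(6) due by 2004-09-09 + 20 days = 2004-09-29; done 2004-09-27 — timely.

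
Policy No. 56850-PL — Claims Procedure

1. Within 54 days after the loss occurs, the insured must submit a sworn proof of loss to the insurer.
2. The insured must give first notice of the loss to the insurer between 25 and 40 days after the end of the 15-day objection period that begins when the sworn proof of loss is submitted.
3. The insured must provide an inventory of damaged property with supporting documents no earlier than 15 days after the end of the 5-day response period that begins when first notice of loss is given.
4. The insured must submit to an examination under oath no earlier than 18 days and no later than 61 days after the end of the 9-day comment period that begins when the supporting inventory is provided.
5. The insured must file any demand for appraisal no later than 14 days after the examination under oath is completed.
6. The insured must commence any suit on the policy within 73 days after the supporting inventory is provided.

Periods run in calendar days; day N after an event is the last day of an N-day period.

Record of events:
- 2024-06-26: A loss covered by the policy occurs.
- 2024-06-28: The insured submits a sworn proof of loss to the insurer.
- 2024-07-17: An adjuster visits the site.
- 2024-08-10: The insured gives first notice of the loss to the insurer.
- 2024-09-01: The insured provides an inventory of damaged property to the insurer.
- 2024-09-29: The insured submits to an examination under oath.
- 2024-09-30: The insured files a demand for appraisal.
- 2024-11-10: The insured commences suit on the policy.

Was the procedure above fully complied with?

Yes

Step 1: 54 days after 2024-06-26 (when the loss occurs) is 2024-08-19; 2024-06-28 is within that limit.
Step 2: the window is 25–40 days after 2024-07-13 (end of the 15-day objection period, which began when the sworn proof of loss is submitted on 2024-06-28), so 2024-08-07 through 2024-08-22; 2024-08-10 falls inside that range.
Step 3: the earliest permitted date is 15 days after 2024-08-15 (end of the 5-day response period, which began when first notice of loss is given on 2024-08-10), i.e. 2024-08-30; 2024-09-01 is on or after that date.
Step 4: the window is 18–61 days after 2024-09-10 (end of the 9-day comment period, which began when the supporting inventory is provided on 2024-09-01), so 2024-09-28 through 2024-11-10; 2024-09-29 falls inside that range.
Step 5: 14 days after 2024-09-29 (when the examination under oath is completed) is 2024-10-13; done 2024-09-30 — timely.
Step 6: 73 days after 2024-09-01 (when the supporting inventory is provided) is 2024-11-13; done 2024-11-10 — timely.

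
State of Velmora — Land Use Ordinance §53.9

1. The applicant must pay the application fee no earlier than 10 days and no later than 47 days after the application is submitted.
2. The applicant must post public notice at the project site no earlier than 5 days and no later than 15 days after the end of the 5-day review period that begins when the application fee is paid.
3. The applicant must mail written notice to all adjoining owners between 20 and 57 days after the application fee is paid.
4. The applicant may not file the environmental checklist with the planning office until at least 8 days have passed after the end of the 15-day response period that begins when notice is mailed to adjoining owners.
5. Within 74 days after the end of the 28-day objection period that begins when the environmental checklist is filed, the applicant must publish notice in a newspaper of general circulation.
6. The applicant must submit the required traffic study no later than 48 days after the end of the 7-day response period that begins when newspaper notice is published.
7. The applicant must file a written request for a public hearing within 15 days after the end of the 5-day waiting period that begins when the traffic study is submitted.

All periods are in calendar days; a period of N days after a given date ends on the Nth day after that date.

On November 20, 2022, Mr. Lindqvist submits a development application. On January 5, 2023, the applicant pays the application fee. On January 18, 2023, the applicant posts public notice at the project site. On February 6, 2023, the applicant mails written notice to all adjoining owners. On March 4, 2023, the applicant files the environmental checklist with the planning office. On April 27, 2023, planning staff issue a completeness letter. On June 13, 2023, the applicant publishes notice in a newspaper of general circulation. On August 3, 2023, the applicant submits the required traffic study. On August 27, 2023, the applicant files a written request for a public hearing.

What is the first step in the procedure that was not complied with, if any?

(1) the permitted window runs from November 20, 2022 + 10 = November 30, 2022 to November 20, 2022 + 47 = January 6, 2023; January 5, 2023 falls inside that range.
(2) the permitted window runs from January 10, 2023 + 5 = January 15, 2023 to January 10, 2023 + 15 = January 25, 2023; January 18, 2023 falls inside that range.
(3) the permitted window runs from January 5, 2023 + 20 = January 25, 2023 to January 5, 2023 + 57 = March 3, 2023; done February 6, 2023, which is between those dates.
(4) permitted from February 21, 2023 + 8 days = March 1, 2023 onward; done March 4, 2023, after the minimum wait.
(5) due by April 1, 2023 + 74 days = June 14, 2023; June 13, 2023 is within that limit.
(6) due by June 20, 2023 + 48 days = August 7, 2023; completed August 3, 2023, before the deadline.
(7) due by August 8, 2023 + 15 days = August 23, 2023; done August 27, 2023 — 4 days late.
No need to go further; step 7 was not satisfied.

Step 7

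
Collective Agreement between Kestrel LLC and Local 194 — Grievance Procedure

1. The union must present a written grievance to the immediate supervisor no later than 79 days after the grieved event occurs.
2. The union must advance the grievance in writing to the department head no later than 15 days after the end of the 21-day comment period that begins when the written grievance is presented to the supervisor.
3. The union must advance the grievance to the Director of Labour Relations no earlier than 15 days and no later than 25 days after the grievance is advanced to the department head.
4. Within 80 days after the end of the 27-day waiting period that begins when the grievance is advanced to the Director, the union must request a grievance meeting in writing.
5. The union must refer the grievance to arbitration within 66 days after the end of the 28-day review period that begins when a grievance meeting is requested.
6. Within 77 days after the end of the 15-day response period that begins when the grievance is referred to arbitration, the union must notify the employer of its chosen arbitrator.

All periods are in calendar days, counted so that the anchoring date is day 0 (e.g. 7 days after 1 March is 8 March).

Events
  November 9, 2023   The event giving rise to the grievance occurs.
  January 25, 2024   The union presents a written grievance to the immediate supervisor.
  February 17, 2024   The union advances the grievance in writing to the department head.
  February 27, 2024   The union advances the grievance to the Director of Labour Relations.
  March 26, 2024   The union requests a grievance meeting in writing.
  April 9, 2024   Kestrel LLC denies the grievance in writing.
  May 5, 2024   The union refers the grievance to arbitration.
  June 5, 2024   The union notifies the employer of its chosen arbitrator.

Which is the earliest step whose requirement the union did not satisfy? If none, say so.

Step 1 — counting 79 days from November 9, 2023 (when the grieved event occurs) gives a deadline of January 27, 2024; completed January 25, 2024, before the deadline.
Step 2 — counting 15 days from February 15, 2024 (end of the 21-day comment period, which began when the written grievance is presented to the supervisor on January 25, 2024) gives a deadline of March 1, 2024; February 17, 2024 is within that limit.
Step 3 — 15 and 25 days from February 17, 2024 (when the grievance is advanced to the department head) are March 3, 2024 and March 13, 2024 respectively; done February 27, 2024 — 5 days before the window opened.
That is the first point of non-compliance.

Step 3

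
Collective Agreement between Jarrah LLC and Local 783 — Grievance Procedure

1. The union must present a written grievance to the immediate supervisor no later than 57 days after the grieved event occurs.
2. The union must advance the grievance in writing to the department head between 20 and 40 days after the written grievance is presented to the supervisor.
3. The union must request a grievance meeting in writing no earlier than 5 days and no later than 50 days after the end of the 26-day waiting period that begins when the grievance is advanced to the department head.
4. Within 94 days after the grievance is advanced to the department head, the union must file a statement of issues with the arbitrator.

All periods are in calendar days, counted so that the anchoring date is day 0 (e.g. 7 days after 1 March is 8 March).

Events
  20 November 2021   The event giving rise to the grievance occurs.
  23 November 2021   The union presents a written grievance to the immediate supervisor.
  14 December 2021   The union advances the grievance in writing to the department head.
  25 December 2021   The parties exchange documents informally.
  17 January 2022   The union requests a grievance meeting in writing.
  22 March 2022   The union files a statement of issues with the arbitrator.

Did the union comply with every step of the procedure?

No

Step 1: 57 days after 20 November 2021 (when the grieved event occurs) is 16 January 2022; completed 23 November 2021, before the deadline.
Step 2: the window is 20–40 days after 23 November 2021 (when the written grievance is presented to the supervisor), so 13 December 2021 through 2 January 2022; done 14 December 2021, which is between those dates.
Step 3: the window is 5–50 days after 9 January 2022 (end of the 26-day waiting period, which began when the grievance is advanced to the department head on 14 December 2021), so 14 January 2022 through 28 February 2022; done 17 January 2022 — within the window.
Step 4: 94 days after 14 December 2021 (when the grievance is advanced to the department head) is 18 March 2022; done 22 March 2022 — 4 days late.
That is the first point of non-compliance.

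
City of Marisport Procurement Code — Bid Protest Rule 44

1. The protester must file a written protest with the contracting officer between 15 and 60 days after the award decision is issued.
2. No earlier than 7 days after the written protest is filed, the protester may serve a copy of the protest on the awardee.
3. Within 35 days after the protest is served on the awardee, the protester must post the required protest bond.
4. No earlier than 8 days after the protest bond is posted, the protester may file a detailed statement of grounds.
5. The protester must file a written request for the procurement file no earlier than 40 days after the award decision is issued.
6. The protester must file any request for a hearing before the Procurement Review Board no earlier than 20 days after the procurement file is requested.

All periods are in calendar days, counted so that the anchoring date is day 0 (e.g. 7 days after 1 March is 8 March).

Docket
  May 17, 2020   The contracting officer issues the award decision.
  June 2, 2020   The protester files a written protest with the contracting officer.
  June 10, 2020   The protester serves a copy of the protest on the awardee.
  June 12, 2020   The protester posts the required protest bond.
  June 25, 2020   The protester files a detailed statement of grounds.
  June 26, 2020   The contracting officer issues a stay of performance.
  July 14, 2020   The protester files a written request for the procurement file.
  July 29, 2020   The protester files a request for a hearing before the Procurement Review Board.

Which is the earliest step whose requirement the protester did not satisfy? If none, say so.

Step 6

Step 1: the window is 15–60 days after May 17, 2020 (when the award decision is issued), so June 1, 2020 through July 16, 2020; done June 2, 2020, which is between those dates.
Step 2: the earliest permitted date is 7 days after June 2, 2020 (when the written protest is filed), i.e. June 9, 2020; done June 10, 2020 — permitted.
Step 3: 35 days after June 10, 2020 (when the protest is served on the awardee) is July 15, 2020; June 12, 2020 is within that limit.
Step 4: the earliest permitted date is 8 days after June 12, 2020 (when the protest bond is posted), i.e. June 20, 2020; done June 25, 2020, after the minimum wait.
Step 5: the earliest permitted date is 40 days after May 17, 2020 (when the award decision is issued), i.e. June 26, 2020; done July 14, 2020, after the minimum wait.
Step 6: the earliest permitted date is 20 days after July 14, 2020 (when the procurement file is requested), i.e. August 3, 2020; July 29, 2020 is 5 days before the earliest permitted date.
The analysis stops there.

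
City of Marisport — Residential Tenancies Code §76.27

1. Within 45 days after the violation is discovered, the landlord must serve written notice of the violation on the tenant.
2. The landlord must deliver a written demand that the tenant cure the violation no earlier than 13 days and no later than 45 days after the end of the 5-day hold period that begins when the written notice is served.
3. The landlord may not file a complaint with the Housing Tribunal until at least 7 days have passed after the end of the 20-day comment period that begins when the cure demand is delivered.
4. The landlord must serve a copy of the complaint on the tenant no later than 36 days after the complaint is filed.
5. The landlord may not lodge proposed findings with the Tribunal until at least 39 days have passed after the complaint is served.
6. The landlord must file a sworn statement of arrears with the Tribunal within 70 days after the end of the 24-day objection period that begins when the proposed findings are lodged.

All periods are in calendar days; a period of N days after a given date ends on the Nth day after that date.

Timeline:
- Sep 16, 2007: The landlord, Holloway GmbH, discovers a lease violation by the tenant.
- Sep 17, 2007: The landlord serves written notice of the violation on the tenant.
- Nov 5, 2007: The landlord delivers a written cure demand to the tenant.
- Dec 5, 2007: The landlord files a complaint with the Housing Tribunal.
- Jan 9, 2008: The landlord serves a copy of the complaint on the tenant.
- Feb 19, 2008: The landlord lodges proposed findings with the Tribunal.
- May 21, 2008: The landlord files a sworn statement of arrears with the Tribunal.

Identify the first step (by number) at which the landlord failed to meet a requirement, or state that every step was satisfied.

Step 1: 45 days after Sep 16, 2007 (when the violation is discovered) is Oct 31, 2007; completed Sep 17, 2007, before the deadline.
Step 2: the window is 13–45 days after Sep 22, 2007 (end of the 5-day hold period, which began when the written notice is served on Sep 17, 2007), so Oct 5, 2007 through Nov 6, 2007; done Nov 5, 2007 — within the window.
Step 3: the earliest permitted date is 7 days after Nov 25, 2007 (end of the 20-day comment period, which began when the cure demand is delivered on Nov 5, 2007), i.e. Dec 2, 2007; done Dec 5, 2007, after the minimum wait.
Step 4: 36 days after Dec 5, 2007 (when the complaint is filed) is Jan 10, 2008; completed Jan 9, 2008, before the deadline.
Step 5: the earliest permitted date is 39 days after Jan 9, 2008 (when the complaint is served), i.e. Feb 17, 2008; done Feb 19, 2008, after the minimum wait.
Step 6: 70 days after Mar 14, 2008 (end of the 24-day objection period, which began when the proposed findings are lodged on Feb 19, 2008) is May 23, 2008; done May 21, 2008 — timely.

None — every step was satisfied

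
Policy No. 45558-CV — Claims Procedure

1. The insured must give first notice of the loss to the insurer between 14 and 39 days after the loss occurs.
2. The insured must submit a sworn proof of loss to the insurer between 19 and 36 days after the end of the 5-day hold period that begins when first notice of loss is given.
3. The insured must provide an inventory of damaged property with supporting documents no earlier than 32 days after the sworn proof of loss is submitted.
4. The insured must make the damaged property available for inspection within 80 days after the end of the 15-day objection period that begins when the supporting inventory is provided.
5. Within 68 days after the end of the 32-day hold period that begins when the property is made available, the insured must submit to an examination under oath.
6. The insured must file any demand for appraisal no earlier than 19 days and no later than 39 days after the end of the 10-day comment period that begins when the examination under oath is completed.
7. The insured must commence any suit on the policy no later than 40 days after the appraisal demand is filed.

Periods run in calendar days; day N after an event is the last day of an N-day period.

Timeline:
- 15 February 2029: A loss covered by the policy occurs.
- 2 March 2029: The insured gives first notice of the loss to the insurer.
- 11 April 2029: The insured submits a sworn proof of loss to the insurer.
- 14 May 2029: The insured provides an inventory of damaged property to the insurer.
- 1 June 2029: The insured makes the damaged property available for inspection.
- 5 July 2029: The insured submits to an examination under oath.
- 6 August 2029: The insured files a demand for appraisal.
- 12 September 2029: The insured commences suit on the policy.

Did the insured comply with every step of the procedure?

Step 1 — 14 and 39 days from 15 February 2029 (when the loss occurs) are 1 March 2029 and 26 March 2029 respectively; 2 March 2029 falls inside that range.
Step 2 — 19 and 36 days from 7 March 2029 (end of the 5-day hold period, which began when first notice of loss is given on 2 March 2029) are 26 March 2029 and 12 April 2029 respectively; done 11 April 2029, which is between those dates.
Step 3 — must wait 32 days from 11 April 2029 (when the sworn proof of loss is submitted), so not before 13 May 2029; done 14 May 2029 — permitted.
Step 4 — counting 80 days from 29 May 2029 (end of the 15-day objection period, which began when the supporting inventory is provided on 14 May 2029) gives a deadline of 17 August 2029; completed 1 June 2029, before the deadline.
Step 5 — counting 68 days from 3 July 2029 (end of the 32-day hold period, which began when the property is made available on 1 June 2029) gives a deadline of 9 September 2029; completed 5 July 2029, before the deadline.
Step 6 — 19 and 39 days from 15 July 2029 (end of the 10-day comment period, which began when the examination under oath is completed on 5 July 2029) are 3 August 2029 and 23 August 2029 respectively; done 6 August 2029 — within the window.
Step 7 — counting 40 days from 6 August 2029 (when the appraisal demand is filed) gives a deadline of 15 September 2029; 12 September 2029 is within that limit.

Yes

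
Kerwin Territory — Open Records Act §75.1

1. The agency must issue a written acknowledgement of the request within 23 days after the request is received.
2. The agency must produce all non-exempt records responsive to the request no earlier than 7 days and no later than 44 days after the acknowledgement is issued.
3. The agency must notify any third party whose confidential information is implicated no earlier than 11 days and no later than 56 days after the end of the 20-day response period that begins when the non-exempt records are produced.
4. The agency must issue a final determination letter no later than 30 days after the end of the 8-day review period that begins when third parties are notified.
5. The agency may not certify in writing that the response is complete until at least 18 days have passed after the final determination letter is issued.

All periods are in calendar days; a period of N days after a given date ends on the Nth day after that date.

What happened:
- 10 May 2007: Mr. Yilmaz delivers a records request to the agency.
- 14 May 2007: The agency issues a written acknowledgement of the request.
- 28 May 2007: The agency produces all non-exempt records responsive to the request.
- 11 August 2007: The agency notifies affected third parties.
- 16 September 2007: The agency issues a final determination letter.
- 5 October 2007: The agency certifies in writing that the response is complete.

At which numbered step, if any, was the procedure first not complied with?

Step 1: 23 days after 10 May 2007 (when the request is received) is 2 June 2007; completed 14 May 2007, before the deadline.
Step 2: the window is 7–44 days after 14 May 2007 (when the acknowledgement is issued), so 21 May 2007 through 27 June 2007; 28 May 2007 falls inside that range.
Step 3: the window is 11–56 days after 17 June 2007 (end of the 20-day response period, which began when the non-exempt records are produced on 28 May 2007), so 28 June 2007 through 12 August 2007; done 11 August 2007 — within the window.
Step 4: 30 days after 19 August 2007 (end of the 8-day review period, which began when third parties are notified on 11 August 2007) is 18 September 2007; done 16 September 2007 — timely.
Step 5: the earliest permitted date is 18 days after 16 September 2007 (when the final determination letter is issued), i.e. 4 October 2007; 5 October 2007 is on or after that date.

None — every step was satisfied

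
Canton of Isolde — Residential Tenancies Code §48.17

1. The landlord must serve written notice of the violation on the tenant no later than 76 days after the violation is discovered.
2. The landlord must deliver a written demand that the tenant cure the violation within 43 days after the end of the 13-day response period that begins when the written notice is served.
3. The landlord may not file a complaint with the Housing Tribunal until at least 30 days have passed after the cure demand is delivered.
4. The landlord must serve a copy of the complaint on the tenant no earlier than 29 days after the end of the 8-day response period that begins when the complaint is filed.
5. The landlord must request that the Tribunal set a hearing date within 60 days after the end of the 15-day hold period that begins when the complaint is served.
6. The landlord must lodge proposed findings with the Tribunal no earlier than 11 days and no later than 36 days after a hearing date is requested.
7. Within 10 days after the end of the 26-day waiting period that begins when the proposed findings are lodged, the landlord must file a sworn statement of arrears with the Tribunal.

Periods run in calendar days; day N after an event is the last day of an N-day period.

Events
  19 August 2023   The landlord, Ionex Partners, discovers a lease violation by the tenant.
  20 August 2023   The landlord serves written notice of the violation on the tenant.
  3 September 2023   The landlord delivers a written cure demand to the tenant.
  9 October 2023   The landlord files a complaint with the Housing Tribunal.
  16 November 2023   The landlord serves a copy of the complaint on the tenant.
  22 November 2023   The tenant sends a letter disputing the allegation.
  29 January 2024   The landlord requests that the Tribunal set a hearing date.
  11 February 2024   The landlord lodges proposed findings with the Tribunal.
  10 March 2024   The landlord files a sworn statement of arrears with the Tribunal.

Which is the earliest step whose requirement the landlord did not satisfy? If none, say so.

(1) due by 19 August 2023 + 76 days = 3 November 2023; completed 20 August 2023, before the deadline.
(2) due by 2 September 2023 + 43 days = 15 October 2023; completed 3 September 2023, before the deadline.
(3) permitted from 3 September 2023 + 30 days = 3 October 2023 onward; done 9 October 2023 — permitted.
(4) permitted from 17 October 2023 + 29 days = 15 November 2023 onward; 16 November 2023 is on or after that date.
(5) due by 1 December 2023 + 60 days = 30 January 2024; 29 January 2024 is within that limit.
(6) the permitted window runs from 29 January 2024 + 11 = 9 February 2024 to 29 January 2024 + 36 = 5 March 2024; done 11 February 2024, which is between those dates.
(7) due by 8 March 2024 + 10 days = 18 March 2024; done 10 March 2024 — timely.

None — every step was satisfied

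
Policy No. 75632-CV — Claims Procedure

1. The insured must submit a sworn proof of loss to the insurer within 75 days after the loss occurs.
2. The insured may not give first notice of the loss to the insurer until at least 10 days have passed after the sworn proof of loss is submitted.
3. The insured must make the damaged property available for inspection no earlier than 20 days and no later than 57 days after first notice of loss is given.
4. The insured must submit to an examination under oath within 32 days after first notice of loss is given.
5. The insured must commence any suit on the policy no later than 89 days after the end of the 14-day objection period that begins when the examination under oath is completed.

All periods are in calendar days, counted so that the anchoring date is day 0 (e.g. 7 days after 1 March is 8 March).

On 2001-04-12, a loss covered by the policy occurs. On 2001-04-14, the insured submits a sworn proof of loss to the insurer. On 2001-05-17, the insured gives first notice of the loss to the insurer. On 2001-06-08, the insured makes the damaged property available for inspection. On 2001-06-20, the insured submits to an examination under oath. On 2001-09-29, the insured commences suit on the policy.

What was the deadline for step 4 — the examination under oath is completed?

Step 4 runs from 2001-05-17, when first notice of loss is given. 32 days after 2001-05-17 is 2001-06-18.

2001-06-18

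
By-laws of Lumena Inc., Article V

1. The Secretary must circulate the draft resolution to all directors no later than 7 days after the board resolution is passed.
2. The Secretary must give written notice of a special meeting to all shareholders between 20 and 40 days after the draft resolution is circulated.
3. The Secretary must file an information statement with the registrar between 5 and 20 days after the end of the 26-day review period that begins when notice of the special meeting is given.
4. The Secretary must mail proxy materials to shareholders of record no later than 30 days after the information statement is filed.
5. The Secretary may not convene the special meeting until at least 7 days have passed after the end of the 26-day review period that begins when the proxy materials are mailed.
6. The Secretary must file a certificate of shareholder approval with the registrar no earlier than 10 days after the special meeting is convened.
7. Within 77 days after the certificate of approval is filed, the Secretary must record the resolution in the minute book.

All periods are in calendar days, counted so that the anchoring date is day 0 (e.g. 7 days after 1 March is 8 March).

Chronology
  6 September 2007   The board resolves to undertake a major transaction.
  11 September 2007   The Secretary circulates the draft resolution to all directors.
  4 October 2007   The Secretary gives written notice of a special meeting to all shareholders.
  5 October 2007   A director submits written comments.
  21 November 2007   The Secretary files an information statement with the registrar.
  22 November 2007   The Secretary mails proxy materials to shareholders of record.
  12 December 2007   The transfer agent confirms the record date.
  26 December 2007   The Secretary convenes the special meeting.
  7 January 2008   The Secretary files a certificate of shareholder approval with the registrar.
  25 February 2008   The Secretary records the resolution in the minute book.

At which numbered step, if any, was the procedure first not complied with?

Step 1 — counting 7 days from 6 September 2007 (when the board resolution is passed) gives a deadline of 13 September 2007; done 11 September 2007 — timely.
Step 2 — 20 and 40 days from 11 September 2007 (when the draft resolution is circulated) are 1 October 2007 and 21 October 2007 respectively; done 4 October 2007 — within the window.
Step 3 — 5 and 20 days from 30 October 2007 (end of the 26-day review period, which began when notice of the special meeting is given on 4 October 2007) are 4 November 2007 and 19 November 2007 respectively; 21 November 2007 is 2 days past the end of the window.

Step 3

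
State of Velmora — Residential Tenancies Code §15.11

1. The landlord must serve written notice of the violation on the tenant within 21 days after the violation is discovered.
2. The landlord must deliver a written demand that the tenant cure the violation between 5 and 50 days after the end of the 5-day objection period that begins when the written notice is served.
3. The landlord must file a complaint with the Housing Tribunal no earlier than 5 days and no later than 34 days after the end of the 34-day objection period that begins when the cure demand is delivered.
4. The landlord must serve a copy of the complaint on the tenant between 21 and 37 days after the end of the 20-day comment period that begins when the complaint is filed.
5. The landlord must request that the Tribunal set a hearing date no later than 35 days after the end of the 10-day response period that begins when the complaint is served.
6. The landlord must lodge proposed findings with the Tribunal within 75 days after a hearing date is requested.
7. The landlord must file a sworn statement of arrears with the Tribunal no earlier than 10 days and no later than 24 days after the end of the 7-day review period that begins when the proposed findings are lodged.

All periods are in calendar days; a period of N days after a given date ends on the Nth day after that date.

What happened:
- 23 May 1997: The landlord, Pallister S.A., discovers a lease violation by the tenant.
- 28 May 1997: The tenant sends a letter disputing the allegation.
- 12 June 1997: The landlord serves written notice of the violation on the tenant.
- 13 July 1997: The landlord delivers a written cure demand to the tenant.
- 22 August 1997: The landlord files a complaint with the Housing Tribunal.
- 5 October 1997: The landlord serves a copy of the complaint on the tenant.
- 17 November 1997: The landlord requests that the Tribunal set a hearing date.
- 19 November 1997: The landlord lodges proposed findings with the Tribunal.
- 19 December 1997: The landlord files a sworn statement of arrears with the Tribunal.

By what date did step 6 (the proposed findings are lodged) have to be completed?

Step 6 runs from 17 November 1997, when a hearing date is requested. 75 days after 17 November 1997 is 31 January 1998.

31 January 1998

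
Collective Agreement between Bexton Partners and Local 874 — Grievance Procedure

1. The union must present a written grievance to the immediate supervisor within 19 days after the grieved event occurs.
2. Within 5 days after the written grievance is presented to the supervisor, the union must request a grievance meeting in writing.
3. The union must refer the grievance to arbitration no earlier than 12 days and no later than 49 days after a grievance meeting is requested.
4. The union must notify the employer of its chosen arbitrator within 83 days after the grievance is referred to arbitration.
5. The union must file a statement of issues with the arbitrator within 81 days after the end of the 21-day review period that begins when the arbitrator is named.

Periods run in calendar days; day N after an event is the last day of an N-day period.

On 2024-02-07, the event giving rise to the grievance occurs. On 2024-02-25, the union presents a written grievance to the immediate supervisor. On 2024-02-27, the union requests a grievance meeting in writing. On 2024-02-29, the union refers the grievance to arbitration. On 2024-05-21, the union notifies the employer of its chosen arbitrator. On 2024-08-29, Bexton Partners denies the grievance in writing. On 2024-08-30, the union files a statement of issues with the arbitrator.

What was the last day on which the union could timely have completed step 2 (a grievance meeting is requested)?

2024-03-01

Step 2 runs from 2024-02-25, when the written grievance is presented to the supervisor. 5 days after 2024-02-25 is 2024-03-01.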